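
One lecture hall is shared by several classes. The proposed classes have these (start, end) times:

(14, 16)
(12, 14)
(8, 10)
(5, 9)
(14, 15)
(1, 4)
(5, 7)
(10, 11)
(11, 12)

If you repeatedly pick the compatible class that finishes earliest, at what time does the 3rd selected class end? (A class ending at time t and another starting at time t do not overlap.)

Sort by end time and greedily take each interval whose start is ≥ the last chosen end.
By end time: (1,4), (5,7), (5,9), (8,10), (10,11), (11,12), (12,14), (14,15), (14,16).
Pick (1,4); next start ≥ 4 → (5,7); next start ≥ 7 → (8,10); next start ≥ 10 → (10,11); next start ≥ 11 → (11,12); next start ≥ 12 → (12,14); next start ≥ 14 → (14,15).
Selected: (1,4) (5,7) (8,10) (10,11) (11,12) (12,14) (14,15)

10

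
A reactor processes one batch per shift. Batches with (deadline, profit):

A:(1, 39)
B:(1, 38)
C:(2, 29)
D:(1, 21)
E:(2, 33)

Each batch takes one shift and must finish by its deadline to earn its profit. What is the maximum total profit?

72

Sort by profit descending; place each in the latest free slot ≤ its deadline.
Profit order: A=39 B=38 E=33 C=29 D=21
Assign: A→slot 1, B skipped, E→slot 2, C skipped, D skipped.
Slots: [1:A] [2:E]
Profit = 39 + 33 = 72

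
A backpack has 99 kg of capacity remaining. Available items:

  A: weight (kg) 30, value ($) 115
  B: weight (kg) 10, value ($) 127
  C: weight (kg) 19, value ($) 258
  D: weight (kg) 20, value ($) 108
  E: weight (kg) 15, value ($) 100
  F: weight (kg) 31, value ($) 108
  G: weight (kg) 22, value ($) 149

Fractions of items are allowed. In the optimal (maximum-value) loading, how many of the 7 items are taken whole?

5

Ratios (sorted): C 13.58, B 12.70, G 6.77, E 6.67, D 5.40, A 3.83, F 3.48
take C (19 @ 258); take B (10 @ 127); take G (22 @ 149); take E (15 @ 100); take D (20 @ 108); take 13/30 of A → 49.83. Capacity used 99/99.
5 item(s) taken whole; one partial (take 13/30 of A).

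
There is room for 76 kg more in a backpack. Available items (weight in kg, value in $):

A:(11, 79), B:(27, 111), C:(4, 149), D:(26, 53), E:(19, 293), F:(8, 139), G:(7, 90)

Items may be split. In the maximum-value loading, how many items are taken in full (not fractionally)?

Greedy by value/weight ratio, highest first.
Ratios (sorted): C 37.25, F 17.38, E 15.42, G 12.86, A 7.18, B 4.11, D 2.04
take C (4 @ 149); take F (8 @ 139); take E (19 @ 293); take G (7 @ 90); take A (11 @ 79); take B (27 @ 111). Capacity used 76/76.
6 item(s) taken whole.

6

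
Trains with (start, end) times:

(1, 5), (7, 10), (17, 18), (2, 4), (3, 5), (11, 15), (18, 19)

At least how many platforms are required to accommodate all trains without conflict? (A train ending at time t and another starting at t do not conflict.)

starts: [1, 2, 3, 7, 11, 17, 18]
ends:   [4, 5, 5, 10, 15, 18, 19]
s1→1 s2→2 s3→3  — peak 3.

3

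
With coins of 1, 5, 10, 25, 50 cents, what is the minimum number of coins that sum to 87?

5

Use the largest denomination that fits, subtract, and repeat.
87 − 1×50→37 − 1×25→12 − 1×10→2 − 2×1→0
Total coins = 1 + 1 + 1 + 2 = 5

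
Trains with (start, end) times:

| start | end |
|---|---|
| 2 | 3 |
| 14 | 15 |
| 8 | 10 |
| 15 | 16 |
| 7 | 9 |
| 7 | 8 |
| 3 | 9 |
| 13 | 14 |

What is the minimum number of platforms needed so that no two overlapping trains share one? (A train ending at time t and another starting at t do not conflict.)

starts: [2, 3, 7, 7, 8, 13, 14, 15]
ends:   [3, 8, 9, 9, 10, 14, 15, 16]
s2→1 e3→0 s3→1 s7→2 s7→3  — peak 3.

3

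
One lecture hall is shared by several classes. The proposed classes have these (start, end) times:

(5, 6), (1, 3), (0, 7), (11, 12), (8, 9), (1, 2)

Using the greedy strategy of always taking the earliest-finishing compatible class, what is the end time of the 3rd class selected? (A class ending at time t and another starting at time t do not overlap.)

Greedy by earliest finish: after sorting by end time, pick each interval compatible with the last pick.
Sorted by end: (1,2)  (1,3)  (5,6)  (0,7)  (8,9)  (11,12)
take (1,2); skip (1,3); take (5,6); take (8,9); take (11,12).
Selected: (1,2) (5,6) (8,9) (11,12)

9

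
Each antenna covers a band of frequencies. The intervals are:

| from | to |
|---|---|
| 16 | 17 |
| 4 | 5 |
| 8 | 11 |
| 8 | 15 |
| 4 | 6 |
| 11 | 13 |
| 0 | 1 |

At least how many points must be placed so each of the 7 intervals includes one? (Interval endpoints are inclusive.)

4

Process intervals by earliest right end; each time one isn't hit yet, stab at its right endpoint.
Sorted: [0,1] [4,5] [4,6] [8,11] [11,13] [8,15] [16,17]
{[0,1]} hit by 1; {[4,5],[4,6]} hit by 5; {[8,11],[11,13],[8,15]} hit by 11; {[16,17]} hit by 17.
Points: 1, 5, 11, 17 (4 total).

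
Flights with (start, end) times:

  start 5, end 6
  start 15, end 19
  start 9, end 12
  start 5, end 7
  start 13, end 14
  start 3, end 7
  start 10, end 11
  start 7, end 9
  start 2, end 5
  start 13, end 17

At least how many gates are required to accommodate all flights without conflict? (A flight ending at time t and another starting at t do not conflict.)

3

The answer is the maximum number of intervals overlapping at any instant.
starts: [2, 3, 5, 5, 7, 9, 10, 13, 13, 15]
ends:   [5, 6, 7, 7, 9, 11, 12, 14, 17, 19]
s2→1 s3→2 e5→1 s5→2 s5→3  — peak 3.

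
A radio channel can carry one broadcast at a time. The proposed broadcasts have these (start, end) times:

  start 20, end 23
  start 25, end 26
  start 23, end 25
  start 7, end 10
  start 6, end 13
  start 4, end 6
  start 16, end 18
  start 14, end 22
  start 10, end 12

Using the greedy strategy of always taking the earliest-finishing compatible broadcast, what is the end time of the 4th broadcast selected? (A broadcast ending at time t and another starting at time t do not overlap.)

Sort by end time and greedily take each interval whose start is ≥ the last chosen end.
Sorted by end: (4,6)  (7,10)  (10,12)  (6,13)  (16,18)  (14,22)  (20,23)  (23,25)  (25,26)
take (4,6); take (7,10); take (10,12); take (16,18); skip (14,22); take (20,23); take (23,25); take (25,26).
Selected: (4,6) (7,10) (10,12) (16,18) (20,23) (23,25) (25,26)

18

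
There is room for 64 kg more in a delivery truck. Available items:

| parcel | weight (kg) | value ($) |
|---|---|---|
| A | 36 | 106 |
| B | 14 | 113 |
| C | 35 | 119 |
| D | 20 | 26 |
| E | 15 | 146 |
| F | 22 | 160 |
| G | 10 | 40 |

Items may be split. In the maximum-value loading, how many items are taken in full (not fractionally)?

Sort by value per unit weight and fill in that order.
Ratios (sorted): E 9.73, B 8.07, F 7.27, G 4.00, C 3.40, A 2.94, D 1.30
take E (15 @ 146); take B (14 @ 113); take F (22 @ 160); take G (10 @ 40); take 3/35 of C → 10.20. Capacity used 64/64.
4 item(s) taken whole; one partial (take 3/35 of C).

4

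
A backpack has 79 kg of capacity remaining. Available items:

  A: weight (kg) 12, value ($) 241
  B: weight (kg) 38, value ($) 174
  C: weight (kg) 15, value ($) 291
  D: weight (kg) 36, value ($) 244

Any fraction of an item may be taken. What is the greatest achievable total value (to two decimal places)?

849.26

Ratios (sorted): A 20.08, C 19.40, D 6.78, B 4.58
take A (12 @ 241); take C (15 @ 291); take D (36 @ 244); take 16/38 of B → 73.26. Capacity used 79/79.
Total value = 849.26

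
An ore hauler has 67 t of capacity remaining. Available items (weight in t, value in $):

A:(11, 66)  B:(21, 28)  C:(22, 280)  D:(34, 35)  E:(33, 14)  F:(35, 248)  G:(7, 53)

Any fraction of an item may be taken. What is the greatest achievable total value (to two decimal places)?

Order: C (280/22=12.73) > G (53/7=7.57) > F (248/35=7.09) > A (66/11=6.00) > B (28/21=1.33) > D (35/34=1.03) > E (14/33=0.42)
Fill: take C (22 @ 280) → take G (7 @ 53) → take F (35 @ 248) → take 3/11 of A → 18.00; 67/67 used.
Total value = 599.00

599.00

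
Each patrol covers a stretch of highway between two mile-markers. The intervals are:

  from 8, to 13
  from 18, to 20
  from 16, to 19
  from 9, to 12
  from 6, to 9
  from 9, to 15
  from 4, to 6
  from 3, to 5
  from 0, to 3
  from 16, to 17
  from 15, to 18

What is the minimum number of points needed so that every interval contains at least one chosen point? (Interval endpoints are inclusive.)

5

Sorted: [0,3] [3,5] [4,6] [6,9] [9,12] [8,13] [9,15] [16,17] [15,18] [16,19] [18,20]
{[0,3],[3,5]} hit by 3; {[4,6],[6,9]} hit by 6; {[9,12],[8,13],[9,15]} hit by 12; {[16,17],[15,18],[16,19]} hit by 17; {[18,20]} hit by 20.
Points: 3, 6, 12, 17, 20 (5 total).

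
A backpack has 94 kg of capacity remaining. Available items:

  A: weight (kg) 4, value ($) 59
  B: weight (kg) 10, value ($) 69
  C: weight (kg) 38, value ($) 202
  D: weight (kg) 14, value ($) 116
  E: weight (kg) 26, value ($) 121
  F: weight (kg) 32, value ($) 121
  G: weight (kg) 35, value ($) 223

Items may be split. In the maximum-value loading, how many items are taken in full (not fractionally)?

Greedy by value/weight ratio, highest first.
Order: A (59/4=14.75) > D (116/14=8.29) > B (69/10=6.90) > G (223/35=6.37) > C (202/38=5.32) > E (121/26=4.65) > F (121/32=3.78)
Fill: take A (4 @ 59) → take D (14 @ 116) → take B (10 @ 69) → take G (35 @ 223) → take 31/38 of C → 164.79; 94/94 used.
4 item(s) taken whole; one partial (take 31/38 of C).

4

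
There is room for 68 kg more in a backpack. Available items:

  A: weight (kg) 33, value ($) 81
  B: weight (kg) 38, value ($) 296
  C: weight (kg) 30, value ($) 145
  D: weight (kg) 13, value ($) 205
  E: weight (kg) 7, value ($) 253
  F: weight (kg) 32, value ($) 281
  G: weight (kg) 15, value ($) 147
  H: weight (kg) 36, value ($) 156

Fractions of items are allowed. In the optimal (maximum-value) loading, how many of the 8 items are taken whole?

Greedy by value/weight ratio, highest first.
Ratios (sorted): E 36.14, D 15.77, G 9.80, F 8.78, B 7.79, C 4.83, H 4.33, A 2.45
take E (7 @ 253); take D (13 @ 205); take G (15 @ 147); take F (32 @ 281); take 1/38 of B → 7.79. Capacity used 68/68.
4 item(s) taken whole; one partial (take 1/38 of B).

4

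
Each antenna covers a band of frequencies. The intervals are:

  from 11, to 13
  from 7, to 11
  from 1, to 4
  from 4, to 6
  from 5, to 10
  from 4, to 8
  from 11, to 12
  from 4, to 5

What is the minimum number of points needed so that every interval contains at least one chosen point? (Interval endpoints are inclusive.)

3

Sort by right endpoint; whenever an interval is uncovered, place a point at its right end.
By right end: [1,4]  [4,5]  [4,6]  [4,8]  [5,10]  [7,11]  [11,12]  [11,13]
[1,4] uncovered → point at 4; [5,10] uncovered → point at 10; [11,12] uncovered → point at 12.
Points: 4, 10, 12 (3 total).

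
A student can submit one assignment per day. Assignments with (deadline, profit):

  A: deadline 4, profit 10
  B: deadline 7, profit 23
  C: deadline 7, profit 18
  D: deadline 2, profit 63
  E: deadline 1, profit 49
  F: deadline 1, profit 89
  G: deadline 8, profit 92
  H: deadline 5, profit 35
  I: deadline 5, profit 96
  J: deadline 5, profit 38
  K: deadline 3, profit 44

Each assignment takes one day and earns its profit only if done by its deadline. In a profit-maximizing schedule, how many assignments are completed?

8

Take jobs in profit order; each goes to the latest open slot no later than its deadline.
By profit: I(d5,96), G(d8,92), F(d1,89), D(d2,63), E(d1,49), K(d3,44), J(d5,38), H(d5,35), B(d7,23), C(d7,18), A(d4,10)
I→slot 5; G→slot 8; F→slot 1; D→slot 2; E skipped; K→slot 3; J→slot 4; H skipped; B→slot 7; C→slot 6; A skipped.
8 of 11 scheduled.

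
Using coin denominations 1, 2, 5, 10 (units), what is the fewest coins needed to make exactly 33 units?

5

33 = 3×10 + 1×2 + 1×1
Total coins = 3 + 1 + 1 = 5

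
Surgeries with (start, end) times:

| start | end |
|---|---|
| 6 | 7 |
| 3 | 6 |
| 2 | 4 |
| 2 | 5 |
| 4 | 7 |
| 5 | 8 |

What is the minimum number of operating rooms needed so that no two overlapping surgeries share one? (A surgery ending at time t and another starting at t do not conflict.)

3

starts: [2, 2, 3, 4, 5, 6]
ends:   [4, 5, 6, 7, 7, 8]
s2→1 s2→2 s3→3  — peak 3.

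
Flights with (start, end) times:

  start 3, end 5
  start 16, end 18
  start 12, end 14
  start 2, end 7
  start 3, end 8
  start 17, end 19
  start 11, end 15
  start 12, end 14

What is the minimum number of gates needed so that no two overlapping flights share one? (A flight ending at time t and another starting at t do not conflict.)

Count concurrent intervals with a sweep; the peak is the room count.
starts: [2, 3, 3, 11, 12, 12, 16, 17]
ends:   [5, 7, 8, 14, 14, 15, 18, 19]
s2→1 s3→2 s3→3  — peak 3.

3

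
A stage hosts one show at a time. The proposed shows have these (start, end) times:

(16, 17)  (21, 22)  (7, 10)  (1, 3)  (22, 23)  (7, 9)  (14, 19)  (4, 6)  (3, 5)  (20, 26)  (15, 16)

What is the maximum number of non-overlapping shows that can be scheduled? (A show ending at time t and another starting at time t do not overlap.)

7

By end time: (1,3), (3,5), (4,6), (7,9), (7,10), (15,16), (16,17), (14,19), (21,22), (22,23), (20,26).
Pick (1,3); next start ≥ 3 → (3,5); next start ≥ 5 → (7,9); next start ≥ 9 → (15,16); next start ≥ 16 → (16,17); next start ≥ 17 → (21,22); next start ≥ 22 → (22,23).
Selected 7 shows.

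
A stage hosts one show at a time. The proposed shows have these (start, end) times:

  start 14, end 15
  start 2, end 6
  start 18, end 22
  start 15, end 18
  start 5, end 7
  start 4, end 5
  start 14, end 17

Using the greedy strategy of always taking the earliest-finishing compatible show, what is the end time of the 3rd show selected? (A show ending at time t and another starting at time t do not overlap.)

15

Order by finish time; keep every interval that doesn't clash with the previous kept one.
By end time: (4,5), (2,6), (5,7), (14,15), (14,17), (15,18), (18,22).
Pick (4,5); next start ≥ 5 → (5,7); next start ≥ 7 → (14,15); next start ≥ 15 → (15,18); next start ≥ 18 → (18,22).
Selected: (4,5) (5,7) (14,15) (15,18) (18,22)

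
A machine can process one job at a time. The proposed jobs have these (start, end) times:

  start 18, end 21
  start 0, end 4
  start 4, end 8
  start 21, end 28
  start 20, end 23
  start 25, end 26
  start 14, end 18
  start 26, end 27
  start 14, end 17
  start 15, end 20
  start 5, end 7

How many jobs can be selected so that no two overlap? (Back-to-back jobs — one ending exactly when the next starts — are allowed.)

Greedy by earliest finish: after sorting by end time, pick each interval compatible with the last pick.
By end time: (0,4), (5,7), (4,8), (14,17), (14,18), (15,20), (18,21), (20,23), (25,26), (26,27), (21,28).
Pick (0,4); next start ≥ 4 → (5,7); next start ≥ 7 → (14,17); next start ≥ 17 → (18,21); next start ≥ 21 → (25,26); next start ≥ 26 → (26,27).
Selected 6 jobs.

6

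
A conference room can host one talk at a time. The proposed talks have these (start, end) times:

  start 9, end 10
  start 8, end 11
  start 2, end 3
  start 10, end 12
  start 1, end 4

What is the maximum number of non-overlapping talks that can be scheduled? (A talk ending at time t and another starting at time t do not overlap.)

Greedy by earliest finish: after sorting by end time, pick each interval compatible with the last pick.
Sorted by end: (2,3)  (1,4)  (9,10)  (8,11)  (10,12)
take (2,3); take (9,10); take (10,12).
Selected 3 talks.

3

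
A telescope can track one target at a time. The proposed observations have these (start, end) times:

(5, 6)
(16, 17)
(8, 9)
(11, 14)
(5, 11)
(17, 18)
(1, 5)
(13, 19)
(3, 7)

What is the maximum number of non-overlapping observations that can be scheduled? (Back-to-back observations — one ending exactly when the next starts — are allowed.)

Sort by end time and greedily take each interval whose start is ≥ the last chosen end.
By end time: (1,5), (5,6), (3,7), (8,9), (5,11), (11,14), (16,17), (17,18), (13,19).
Pick (1,5); next start ≥ 5 → (5,6); next start ≥ 6 → (8,9); next start ≥ 9 → (11,14); next start ≥ 14 → (16,17); next start ≥ 17 → (17,18).
Selected 6 observations.

6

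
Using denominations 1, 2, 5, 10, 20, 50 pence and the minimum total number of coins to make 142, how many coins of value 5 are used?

0

Use the largest denomination that fits, subtract, and repeat.
142 = 2×50 + 2×20 + 1×2
Count of 5: 0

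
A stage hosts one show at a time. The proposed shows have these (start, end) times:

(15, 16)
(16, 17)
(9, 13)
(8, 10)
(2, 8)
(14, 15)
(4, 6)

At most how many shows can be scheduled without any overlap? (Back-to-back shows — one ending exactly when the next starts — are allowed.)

5

Greedy by earliest finish: after sorting by end time, pick each interval compatible with the last pick.
By end time: (4,6), (2,8), (8,10), (9,13), (14,15), (15,16), (16,17).
Pick (4,6); next start ≥ 6 → (8,10); next start ≥ 10 → (14,15); next start ≥ 15 → (15,16); next start ≥ 16 → (16,17).
Selected 5 shows.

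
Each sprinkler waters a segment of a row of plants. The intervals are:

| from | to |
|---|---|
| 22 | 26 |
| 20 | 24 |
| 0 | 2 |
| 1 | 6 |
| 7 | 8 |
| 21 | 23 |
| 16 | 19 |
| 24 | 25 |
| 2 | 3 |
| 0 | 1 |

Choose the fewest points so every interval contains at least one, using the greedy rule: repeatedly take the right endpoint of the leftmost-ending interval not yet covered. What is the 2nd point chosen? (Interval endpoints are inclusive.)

Sort by right endpoint; whenever an interval is uncovered, place a point at its right end.
Sorted: [0,1] [0,2] [2,3] [1,6] [7,8] [16,19] [21,23] [20,24] [24,25] [22,26]
{[0,1],[0,2]} hit by 1; {[2,3],[1,6]} hit by 3; {[7,8]} hit by 8; {[16,19]} hit by 19; {[21,23],[20,24]} hit by 23; {[24,25],[22,26]} hit by 25.
Points: 1, 3, 8, 19, 23, 25 (6 total).

3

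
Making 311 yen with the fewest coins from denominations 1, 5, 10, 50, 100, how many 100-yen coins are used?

311 = 3×100 + 1×10 + 1×1
Count of 100: 3

3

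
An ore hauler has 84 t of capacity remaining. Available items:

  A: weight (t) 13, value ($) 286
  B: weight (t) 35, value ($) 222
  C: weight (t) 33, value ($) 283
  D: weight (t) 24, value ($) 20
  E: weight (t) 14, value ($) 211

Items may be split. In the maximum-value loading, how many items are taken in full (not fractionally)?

Ratios (sorted): A 22.00, E 15.07, C 8.58, B 6.34, D 0.83
take A (13 @ 286); take E (14 @ 211); take C (33 @ 283); take 24/35 of B → 152.23. Capacity used 84/84.
3 item(s) taken whole; one partial (take 24/35 of B).

3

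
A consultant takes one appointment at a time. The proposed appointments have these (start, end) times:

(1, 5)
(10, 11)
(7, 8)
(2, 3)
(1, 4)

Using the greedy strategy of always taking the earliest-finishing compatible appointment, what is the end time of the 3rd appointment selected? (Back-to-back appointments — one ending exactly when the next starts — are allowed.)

Sorted by end: (2,3)  (1,4)  (1,5)  (7,8)  (10,11)
take (2,3); take (7,8); take (10,11).
Selected: (2,3) (7,8) (10,11)

11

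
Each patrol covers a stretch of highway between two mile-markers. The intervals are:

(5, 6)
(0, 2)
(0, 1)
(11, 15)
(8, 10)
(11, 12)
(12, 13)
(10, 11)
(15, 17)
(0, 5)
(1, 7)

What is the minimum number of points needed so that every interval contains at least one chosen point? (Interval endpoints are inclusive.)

5

Process intervals by earliest right end; each time one isn't hit yet, stab at its right endpoint.
Sorted: [0,1] [0,2] [0,5] [5,6] [1,7] [8,10] [10,11] [11,12] [12,13] [11,15] [15,17]
{[0,1],[0,2],[0,5]} hit by 1; {[5,6],[1,7]} hit by 6; {[8,10],[10,11]} hit by 10; {[11,12],[12,13],[11,15]} hit by 12; {[15,17]} hit by 17.
Points: 1, 6, 10, 12, 17 (5 total).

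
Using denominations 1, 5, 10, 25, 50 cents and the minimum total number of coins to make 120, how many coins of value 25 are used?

0

120 = 2×50 + 2×10
Count of 25: 0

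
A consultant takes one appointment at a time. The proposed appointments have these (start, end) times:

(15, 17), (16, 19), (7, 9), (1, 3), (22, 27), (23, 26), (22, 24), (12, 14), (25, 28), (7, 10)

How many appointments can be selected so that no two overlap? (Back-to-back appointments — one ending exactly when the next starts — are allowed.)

Order by finish time; keep every interval that doesn't clash with the previous kept one.
Sorted by end: (1,3)  (7,9)  (7,10)  (12,14)  (15,17)  (16,19)  (22,24)  (23,26)  (22,27)  (25,28)
take (1,3); take (7,9); take (12,14); take (15,17); take (22,24); skip (23,26); take (25,28).
Selected 6 appointments.

6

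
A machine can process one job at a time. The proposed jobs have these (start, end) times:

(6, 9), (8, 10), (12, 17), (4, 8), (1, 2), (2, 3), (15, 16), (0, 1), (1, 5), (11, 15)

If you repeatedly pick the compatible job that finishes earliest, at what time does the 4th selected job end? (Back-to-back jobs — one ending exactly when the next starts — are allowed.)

Order by finish time; keep every interval that doesn't clash with the previous kept one.
By end time: (0,1), (1,2), (2,3), (1,5), (4,8), (6,9), (8,10), (11,15), (15,16), (12,17).
Pick (0,1); next start ≥ 1 → (1,2); next start ≥ 2 → (2,3); next start ≥ 3 → (4,8); next start ≥ 8 → (8,10); next start ≥ 10 → (11,15); next start ≥ 15 → (15,16).
Selected: (0,1) (1,2) (2,3) (4,8) (8,10) (11,15) (15,16)

8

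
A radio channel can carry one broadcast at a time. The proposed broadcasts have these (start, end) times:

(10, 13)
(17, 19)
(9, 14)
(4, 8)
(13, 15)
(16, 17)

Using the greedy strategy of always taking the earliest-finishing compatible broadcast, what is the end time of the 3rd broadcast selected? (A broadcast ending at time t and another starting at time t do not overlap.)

Greedy by earliest finish: after sorting by end time, pick each interval compatible with the last pick.
Sorted by end: (4,8)  (10,13)  (9,14)  (13,15)  (16,17)  (17,19)
take (4,8); take (10,13); skip (9,14); take (13,15); take (16,17); take (17,19).
Selected: (4,8) (10,13) (13,15) (16,17) (17,19)

15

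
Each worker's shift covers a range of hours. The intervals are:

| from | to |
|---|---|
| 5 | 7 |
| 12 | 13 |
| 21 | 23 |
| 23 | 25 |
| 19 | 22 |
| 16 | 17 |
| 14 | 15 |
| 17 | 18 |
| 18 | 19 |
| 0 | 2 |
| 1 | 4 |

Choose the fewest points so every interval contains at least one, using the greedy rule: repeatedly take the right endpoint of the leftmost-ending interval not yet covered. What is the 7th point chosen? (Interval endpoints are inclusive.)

23

Process intervals by earliest right end; each time one isn't hit yet, stab at its right endpoint.
Sorted: [0,2] [1,4] [5,7] [12,13] [14,15] [16,17] [17,18] [18,19] [19,22] [21,23] [23,25]
{[0,2],[1,4]} hit by 2; {[5,7]} hit by 7; {[12,13]} hit by 13; {[14,15]} hit by 15; {[16,17],[17,18]} hit by 17; {[18,19],[19,22]} hit by 19; {[21,23],[23,25]} hit by 23.
Points: 2, 7, 13, 15, 17, 19, 23 (7 total).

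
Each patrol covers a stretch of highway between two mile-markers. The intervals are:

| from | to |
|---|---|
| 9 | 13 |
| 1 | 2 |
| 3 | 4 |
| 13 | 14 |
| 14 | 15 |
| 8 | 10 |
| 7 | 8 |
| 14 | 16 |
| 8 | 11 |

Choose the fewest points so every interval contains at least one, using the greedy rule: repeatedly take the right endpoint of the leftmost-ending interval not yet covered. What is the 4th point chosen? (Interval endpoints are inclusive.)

13

Sort by right endpoint; whenever an interval is uncovered, place a point at its right end.
By right end: [1,2]  [3,4]  [7,8]  [8,10]  [8,11]  [9,13]  [13,14]  [14,15]  [14,16]
[1,2] uncovered → point at 2; [3,4] uncovered → point at 4; [7,8] uncovered → point at 8; [9,13] uncovered → point at 13; [14,15] uncovered → point at 15.
Points: 2, 4, 8, 13, 15 (5 total).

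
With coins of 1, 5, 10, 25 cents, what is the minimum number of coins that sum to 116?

7

116 = 4×25 + 1×10 + 1×5 + 1×1
Total coins = 4 + 1 + 1 + 1 = 7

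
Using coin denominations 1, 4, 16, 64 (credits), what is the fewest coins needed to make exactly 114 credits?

114 − 1×64→50 − 3×16→2 − 2×1→0
Total coins = 1 + 3 + 2 = 6

6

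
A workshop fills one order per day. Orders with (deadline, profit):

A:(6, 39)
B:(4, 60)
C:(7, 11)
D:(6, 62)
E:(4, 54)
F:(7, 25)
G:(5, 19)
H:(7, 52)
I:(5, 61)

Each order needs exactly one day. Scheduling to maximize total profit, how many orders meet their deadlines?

By profit: D(d6,62), I(d5,61), B(d4,60), E(d4,54), H(d7,52), A(d6,39), F(d7,25), G(d5,19), C(d7,11)
D→slot 6; I→slot 5; B→slot 4; E→slot 3; H→slot 7; A→slot 2; F→slot 1; G skipped; C skipped.
7 of 9 scheduled.

7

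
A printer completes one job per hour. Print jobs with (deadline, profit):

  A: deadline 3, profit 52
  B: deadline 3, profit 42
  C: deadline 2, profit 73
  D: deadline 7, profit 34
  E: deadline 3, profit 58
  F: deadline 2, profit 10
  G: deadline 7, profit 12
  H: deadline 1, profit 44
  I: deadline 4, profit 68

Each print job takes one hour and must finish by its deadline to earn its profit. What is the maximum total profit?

Profit order: C=73 I=68 E=58 A=52 H=44 B=42 D=34 G=12 F=10
Assign: C→slot 2, I→slot 4, E→slot 3, A→slot 1, H skipped, B skipped, D→slot 7, G→slot 6, F skipped.
Slots: [1:A] [2:C] [3:E] [4:I] [6:G] [7:D]
Profit = 52 + 73 + 58 + 68 + 12 + 34 = 297

297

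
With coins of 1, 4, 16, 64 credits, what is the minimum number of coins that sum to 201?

Greedy: take as many of the largest coin as possible, then repeat with the remainder.
201 − 3×64→9 − 2×4→1 − 1×1→0
Total coins = 3 + 2 + 1 = 6

6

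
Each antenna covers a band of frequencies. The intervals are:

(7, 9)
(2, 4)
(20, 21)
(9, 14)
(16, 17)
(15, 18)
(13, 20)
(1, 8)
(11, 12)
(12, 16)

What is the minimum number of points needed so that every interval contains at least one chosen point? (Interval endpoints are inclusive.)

Sorted: [2,4] [1,8] [7,9] [11,12] [9,14] [12,16] [16,17] [15,18] [13,20] [20,21]
{[2,4],[1,8]} hit by 4; {[7,9]} hit by 9; {[11,12],[9,14],[12,16]} hit by 12; {[16,17],[15,18],[13,20]} hit by 17; {[20,21]} hit by 21.
Points: 4, 9, 12, 17, 21 (5 total).

5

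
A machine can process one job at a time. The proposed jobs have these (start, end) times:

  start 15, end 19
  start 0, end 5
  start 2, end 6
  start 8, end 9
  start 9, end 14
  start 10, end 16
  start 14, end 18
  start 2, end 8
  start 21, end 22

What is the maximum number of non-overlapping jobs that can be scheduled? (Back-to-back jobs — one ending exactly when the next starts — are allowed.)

Sorted by end: (0,5)  (2,6)  (2,8)  (8,9)  (9,14)  (10,16)  (14,18)  (15,19)  (21,22)
take (0,5); skip (2,6); skip (2,8); take (8,9); take (9,14); take (14,18); take (21,22).
Selected 5 jobs.

5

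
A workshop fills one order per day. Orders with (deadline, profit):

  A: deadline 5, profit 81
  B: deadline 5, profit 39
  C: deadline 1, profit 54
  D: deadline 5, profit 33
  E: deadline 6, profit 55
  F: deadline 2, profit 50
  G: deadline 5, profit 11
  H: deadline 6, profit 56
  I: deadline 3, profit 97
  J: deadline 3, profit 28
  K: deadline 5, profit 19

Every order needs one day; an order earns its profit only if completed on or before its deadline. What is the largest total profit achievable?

393

Profit order: I=97 A=81 H=56 E=55 C=54 F=50 B=39 D=33 J=28 K=19 G=11
Assign: I→slot 3, A→slot 5, H→slot 6, E→slot 4, C→slot 1, F→slot 2, B skipped, D skipped, J skipped, K skipped, G skipped.
Slots: [1:C] [2:F] [3:I] [4:E] [5:A] [6:H]
Profit = 54 + 50 + 97 + 55 + 81 + 56 = 393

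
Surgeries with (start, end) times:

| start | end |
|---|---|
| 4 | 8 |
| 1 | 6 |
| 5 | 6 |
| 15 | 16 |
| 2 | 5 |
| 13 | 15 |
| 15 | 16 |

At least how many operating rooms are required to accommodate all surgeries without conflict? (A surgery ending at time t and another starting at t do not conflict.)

starts: [1, 2, 4, 5, 13, 15, 15]
ends:   [5, 6, 6, 8, 15, 16, 16]
s1→1 s2→2 s4→3  — peak 3.

3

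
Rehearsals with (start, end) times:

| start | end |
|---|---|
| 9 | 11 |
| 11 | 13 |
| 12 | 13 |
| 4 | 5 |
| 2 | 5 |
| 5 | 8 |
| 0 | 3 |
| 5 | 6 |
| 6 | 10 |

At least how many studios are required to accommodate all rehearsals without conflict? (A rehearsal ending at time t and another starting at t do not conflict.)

2

starts: [0, 2, 4, 5, 5, 6, 9, 11, 12]
ends:   [3, 5, 5, 6, 8, 10, 11, 13, 13]
s0→1 s2→2  — peak 2.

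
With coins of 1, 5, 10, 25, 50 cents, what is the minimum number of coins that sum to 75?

2

Greedy: take as many of the largest coin as possible, then repeat with the remainder.
75 − 1×50→25 − 1×25→0
Total coins = 1 + 1 = 2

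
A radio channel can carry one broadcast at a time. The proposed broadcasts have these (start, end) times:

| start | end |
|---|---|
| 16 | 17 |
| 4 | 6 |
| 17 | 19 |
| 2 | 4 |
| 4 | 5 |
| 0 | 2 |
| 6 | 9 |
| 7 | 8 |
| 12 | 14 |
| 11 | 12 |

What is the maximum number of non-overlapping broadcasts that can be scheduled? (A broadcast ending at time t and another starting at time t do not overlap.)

Sort by end time and greedily take each interval whose start is ≥ the last chosen end.
By end time: (0,2), (2,4), (4,5), (4,6), (7,8), (6,9), (11,12), (12,14), (16,17), (17,19).
Pick (0,2); next start ≥ 2 → (2,4); next start ≥ 4 → (4,5); next start ≥ 5 → (7,8); next start ≥ 8 → (11,12); next start ≥ 12 → (12,14); next start ≥ 14 → (16,17); next start ≥ 17 → (17,19).
Selected 8 broadcasts.

8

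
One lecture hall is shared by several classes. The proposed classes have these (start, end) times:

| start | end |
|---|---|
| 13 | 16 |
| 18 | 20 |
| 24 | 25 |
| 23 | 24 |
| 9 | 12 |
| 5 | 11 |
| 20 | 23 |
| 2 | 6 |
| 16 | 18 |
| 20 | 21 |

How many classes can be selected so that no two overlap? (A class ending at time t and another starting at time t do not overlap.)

Greedy by earliest finish: after sorting by end time, pick each interval compatible with the last pick.
Sorted by end: (2,6)  (5,11)  (9,12)  (13,16)  (16,18)  (18,20)  (20,21)  (20,23)  (23,24)  (24,25)
take (2,6); take (9,12); take (13,16); take (16,18); take (18,20); take (20,21); skip (20,23); take (23,24); take (24,25).
Selected 8 classes.

8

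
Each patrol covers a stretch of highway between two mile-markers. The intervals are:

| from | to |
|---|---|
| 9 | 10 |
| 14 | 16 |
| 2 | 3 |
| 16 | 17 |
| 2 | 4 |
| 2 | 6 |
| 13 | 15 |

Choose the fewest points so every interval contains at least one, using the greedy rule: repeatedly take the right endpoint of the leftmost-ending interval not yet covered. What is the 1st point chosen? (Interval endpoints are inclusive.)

3

Sort by right endpoint; whenever an interval is uncovered, place a point at its right end.
Sorted: [2,3] [2,4] [2,6] [9,10] [13,15] [14,16] [16,17]
{[2,3],[2,4],[2,6]} hit by 3; {[9,10]} hit by 10; {[13,15],[14,16]} hit by 15; {[16,17]} hit by 17.
Points: 3, 10, 15, 17 (4 total).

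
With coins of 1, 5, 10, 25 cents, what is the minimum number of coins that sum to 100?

Use the largest denomination that fits, subtract, and repeat.
100 = 4×25
Total coins = 4 = 4

4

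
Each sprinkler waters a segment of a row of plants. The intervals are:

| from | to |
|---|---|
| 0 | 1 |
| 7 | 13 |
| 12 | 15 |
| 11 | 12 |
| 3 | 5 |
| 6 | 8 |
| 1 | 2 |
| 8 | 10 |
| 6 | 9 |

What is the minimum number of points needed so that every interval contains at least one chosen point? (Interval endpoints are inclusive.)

Process intervals by earliest right end; each time one isn't hit yet, stab at its right endpoint.
By right end: [0,1]  [1,2]  [3,5]  [6,8]  [6,9]  [8,10]  [11,12]  [7,13]  [12,15]
[0,1] uncovered → point at 1; [3,5] uncovered → point at 5; [6,8] uncovered → point at 8; [11,12] uncovered → point at 12.
Points: 1, 5, 8, 12 (4 total).

4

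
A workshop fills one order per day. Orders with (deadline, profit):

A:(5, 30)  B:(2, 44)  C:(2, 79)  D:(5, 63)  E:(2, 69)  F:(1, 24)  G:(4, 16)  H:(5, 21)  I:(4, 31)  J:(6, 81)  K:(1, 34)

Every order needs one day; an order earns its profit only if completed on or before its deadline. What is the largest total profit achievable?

353

By profit: J(d6,81), C(d2,79), E(d2,69), D(d5,63), B(d2,44), K(d1,34), I(d4,31), A(d5,30), F(d1,24), H(d5,21), G(d4,16)
J→slot 6; C→slot 2; E→slot 1; D→slot 5; B skipped; K skipped; I→slot 4; A→slot 3; F skipped; H skipped; G skipped.
Profit = 69 + 79 + 30 + 31 + 63 + 81 = 353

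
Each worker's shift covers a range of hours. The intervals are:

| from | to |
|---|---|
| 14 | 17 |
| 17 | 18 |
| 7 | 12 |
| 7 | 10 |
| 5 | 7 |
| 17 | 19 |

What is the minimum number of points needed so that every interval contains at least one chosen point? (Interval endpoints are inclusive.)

2

Process intervals by earliest right end; each time one isn't hit yet, stab at its right endpoint.
Sorted: [5,7] [7,10] [7,12] [14,17] [17,18] [17,19]
{[5,7],[7,10],[7,12]} hit by 7; {[14,17],[17,18],[17,19]} hit by 17.
Points: 7, 17 (2 total).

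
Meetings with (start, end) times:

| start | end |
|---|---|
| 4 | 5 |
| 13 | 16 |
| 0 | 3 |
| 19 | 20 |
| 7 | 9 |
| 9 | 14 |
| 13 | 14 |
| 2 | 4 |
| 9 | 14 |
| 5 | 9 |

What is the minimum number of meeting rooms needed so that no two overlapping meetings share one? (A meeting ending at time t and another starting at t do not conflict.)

4

The answer is the maximum number of intervals overlapping at any instant.
Events (time:±→running): 0:+→1 2:+→2 3:-→1 4:-→0 4:+→1 5:-→0 5:+→1 7:+→2 9:-→1 9:-→0 9:+→1 9:+→2 13:+→3 13:+→4 … peak 4.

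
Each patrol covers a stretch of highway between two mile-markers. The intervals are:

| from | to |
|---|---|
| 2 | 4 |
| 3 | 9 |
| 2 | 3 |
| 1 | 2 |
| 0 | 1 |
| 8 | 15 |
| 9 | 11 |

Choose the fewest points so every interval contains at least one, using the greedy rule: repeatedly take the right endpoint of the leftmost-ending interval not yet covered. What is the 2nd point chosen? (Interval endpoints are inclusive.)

3

Process intervals by earliest right end; each time one isn't hit yet, stab at its right endpoint.
By right end: [0,1]  [1,2]  [2,3]  [2,4]  [3,9]  [9,11]  [8,15]
[0,1] uncovered → point at 1; [2,3] uncovered → point at 3; [9,11] uncovered → point at 11.
Points: 1, 3, 11 (3 total).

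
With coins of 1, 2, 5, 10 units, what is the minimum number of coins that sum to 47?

47 = 4×10 + 1×5 + 1×2
Total coins = 4 + 1 + 1 = 6

6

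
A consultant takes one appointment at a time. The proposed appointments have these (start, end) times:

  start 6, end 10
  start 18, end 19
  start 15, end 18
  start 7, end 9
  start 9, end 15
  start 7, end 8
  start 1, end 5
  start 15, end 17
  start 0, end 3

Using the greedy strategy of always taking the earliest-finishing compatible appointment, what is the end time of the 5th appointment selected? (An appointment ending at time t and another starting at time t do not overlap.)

Sorted by end: (0,3)  (1,5)  (7,8)  (7,9)  (6,10)  (9,15)  (15,17)  (15,18)  (18,19)
take (0,3); take (7,8); skip (6,10); take (9,15); take (15,17); take (18,19).
Selected: (0,3) (7,8) (9,15) (15,17) (18,19)

19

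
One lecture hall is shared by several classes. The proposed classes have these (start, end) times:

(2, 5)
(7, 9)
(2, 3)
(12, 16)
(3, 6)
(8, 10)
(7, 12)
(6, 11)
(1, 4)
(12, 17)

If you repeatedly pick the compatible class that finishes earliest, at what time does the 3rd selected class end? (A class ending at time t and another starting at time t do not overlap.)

By end time: (2,3), (1,4), (2,5), (3,6), (7,9), (8,10), (6,11), (7,12), (12,16), (12,17).
Pick (2,3); next start ≥ 3 → (3,6); next start ≥ 6 → (7,9); next start ≥ 9 → (12,16).
Selected: (2,3) (3,6) (7,9) (12,16)

9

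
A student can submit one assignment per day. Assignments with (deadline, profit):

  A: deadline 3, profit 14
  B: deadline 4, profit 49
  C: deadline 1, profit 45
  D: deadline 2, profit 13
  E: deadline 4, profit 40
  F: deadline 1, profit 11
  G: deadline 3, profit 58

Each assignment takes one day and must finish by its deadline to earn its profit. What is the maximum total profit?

Profit order: G=58 B=49 C=45 E=40 A=14 D=13 F=11
Assign: G→slot 3, B→slot 4, C→slot 1, E→slot 2, A skipped, D skipped, F skipped.
Slots: [1:C] [2:E] [3:G] [4:B]
Profit = 45 + 40 + 58 + 49 = 192

192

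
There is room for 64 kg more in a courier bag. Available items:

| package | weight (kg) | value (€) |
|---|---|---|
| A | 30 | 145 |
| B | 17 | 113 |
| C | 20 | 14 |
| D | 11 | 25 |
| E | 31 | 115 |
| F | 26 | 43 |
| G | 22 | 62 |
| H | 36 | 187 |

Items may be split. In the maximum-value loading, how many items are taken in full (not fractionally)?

Sort by value per unit weight and fill in that order.
Ratios (sorted): B 6.65, H 5.19, A 4.83, E 3.71, G 2.82, D 2.27, F 1.65, C 0.70
take B (17 @ 113); take H (36 @ 187); take 11/30 of A → 53.17. Capacity used 64/64.
2 item(s) taken whole; one partial (take 11/30 of A).

2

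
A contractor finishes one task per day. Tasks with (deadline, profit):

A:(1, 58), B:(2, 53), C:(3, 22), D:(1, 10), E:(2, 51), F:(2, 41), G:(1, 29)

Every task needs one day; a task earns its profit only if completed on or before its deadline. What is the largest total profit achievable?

133

Profit order: A=58 B=53 E=51 F=41 G=29 C=22 D=10
Assign: A→slot 1, B→slot 2, E skipped, F skipped, G skipped, C→slot 3, D skipped.
Slots: [1:A] [2:B] [3:C]
Profit = 58 + 53 + 22 = 133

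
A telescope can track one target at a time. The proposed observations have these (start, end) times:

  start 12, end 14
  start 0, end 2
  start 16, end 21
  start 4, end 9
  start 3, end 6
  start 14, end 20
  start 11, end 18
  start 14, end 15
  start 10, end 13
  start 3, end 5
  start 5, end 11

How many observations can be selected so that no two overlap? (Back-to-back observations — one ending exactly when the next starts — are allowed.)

6

Order by finish time; keep every interval that doesn't clash with the previous kept one.
By end time: (0,2), (3,5), (3,6), (4,9), (5,11), (10,13), (12,14), (14,15), (11,18), (14,20), (16,21).
Pick (0,2); next start ≥ 2 → (3,5); next start ≥ 5 → (5,11); next start ≥ 11 → (12,14); next start ≥ 14 → (14,15); next start ≥ 15 → (16,21).
Selected 6 observations.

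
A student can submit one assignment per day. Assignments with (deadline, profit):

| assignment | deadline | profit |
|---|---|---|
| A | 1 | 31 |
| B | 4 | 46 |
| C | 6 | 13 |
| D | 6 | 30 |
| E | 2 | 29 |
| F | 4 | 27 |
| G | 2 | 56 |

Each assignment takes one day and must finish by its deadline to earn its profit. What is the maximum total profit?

Take jobs in profit order; each goes to the latest open slot no later than its deadline.
Profit order: G=56 B=46 A=31 D=30 E=29 F=27 C=13
Assign: G→slot 2, B→slot 4, A→slot 1, D→slot 6, E skipped, F→slot 3, C→slot 5.
Slots: [1:A] [2:G] [3:F] [4:B] [5:C] [6:D]
Profit = 31 + 56 + 27 + 46 + 13 + 30 = 203

203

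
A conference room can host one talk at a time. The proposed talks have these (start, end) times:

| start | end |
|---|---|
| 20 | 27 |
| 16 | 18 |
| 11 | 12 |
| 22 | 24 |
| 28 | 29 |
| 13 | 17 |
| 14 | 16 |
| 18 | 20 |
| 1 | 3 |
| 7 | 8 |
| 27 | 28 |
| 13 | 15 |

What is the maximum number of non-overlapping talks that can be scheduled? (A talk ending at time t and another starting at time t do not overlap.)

9

Sort by end time and greedily take each interval whose start is ≥ the last chosen end.
Sorted by end: (1,3)  (7,8)  (11,12)  (13,15)  (14,16)  (13,17)  (16,18)  (18,20)  (22,24)  (20,27)  (27,28)  (28,29)
take (1,3); take (7,8); take (11,12); take (13,15); take (16,18); take (18,20); take (22,24); skip (20,27); take (27,28); take (28,29).
Selected 9 talks.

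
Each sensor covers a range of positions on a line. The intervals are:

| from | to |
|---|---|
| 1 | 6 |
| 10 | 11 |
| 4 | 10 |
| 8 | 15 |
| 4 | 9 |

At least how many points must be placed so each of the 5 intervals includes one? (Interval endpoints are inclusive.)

Sort by right endpoint; whenever an interval is uncovered, place a point at its right end.
By right end: [1,6]  [4,9]  [4,10]  [10,11]  [8,15]
[1,6] uncovered → point at 6; [10,11] uncovered → point at 11.
Points: 6, 11 (2 total).

2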